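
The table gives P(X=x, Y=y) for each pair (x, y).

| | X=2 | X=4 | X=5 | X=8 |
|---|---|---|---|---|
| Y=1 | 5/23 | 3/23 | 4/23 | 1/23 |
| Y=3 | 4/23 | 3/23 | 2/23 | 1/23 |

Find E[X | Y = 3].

P(Y = 3) = 10/23.
Summing X·P(X=x,Y=y) over the conditioning event gives 38/23.
E[X | Y = 3] = (38/23) / (10/23) = 19/5.

19/5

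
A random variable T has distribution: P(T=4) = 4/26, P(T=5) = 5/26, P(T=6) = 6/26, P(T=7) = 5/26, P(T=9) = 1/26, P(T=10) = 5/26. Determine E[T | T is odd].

P(T is odd) = 11/26.
Σ over the event: 5·5/26 + 7·5/26 + 9·1/26 = 69/26.
E[T | T is odd] = (69/26) / (11/26) = 69/11.

69/11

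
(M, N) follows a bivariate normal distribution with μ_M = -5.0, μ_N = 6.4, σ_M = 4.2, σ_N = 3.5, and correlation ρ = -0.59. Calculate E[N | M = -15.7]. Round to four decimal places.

11.6608

The regression of N on M has slope ρ·σ_N/σ_M and passes through (μ_M, μ_N).
E[N | M=-15.7] = 6.4 + (-0.59)·(3.5/4.2)·(-15.7 − (-5.0)) = 6.4 + (-0.491667)·(-10.7) = 11.6608.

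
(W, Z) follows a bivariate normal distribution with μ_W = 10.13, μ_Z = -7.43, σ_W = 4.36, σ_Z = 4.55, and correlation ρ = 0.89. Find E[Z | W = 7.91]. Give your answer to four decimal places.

-9.4919

E[Z | W=x] = μ_Z + ρ(σ_Z/σ_W)(x − μ_W) for jointly normal variables.
E[Z | W=7.91] = -7.43 + (0.89)·(4.55/4.36)·(7.91 − (10.13)) = -7.43 + (0.92878)·(-2.22) = -9.4919.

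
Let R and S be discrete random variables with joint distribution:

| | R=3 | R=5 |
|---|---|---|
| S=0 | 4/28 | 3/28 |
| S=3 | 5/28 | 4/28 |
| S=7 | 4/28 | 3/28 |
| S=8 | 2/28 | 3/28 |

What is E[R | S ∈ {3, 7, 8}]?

P(S ∈ {3, 7, 8}) = 3/4.
Σ R·P over the event = 3·(5/28) + 3·(4/28) + 3·(2/28) + 5·(4/28) + 5·(3/28) + 5·(3/28) = 83/28.
E[R | S ∈ {3, 7, 8}] = (83/28) / (3/4) = 83/21.

83/21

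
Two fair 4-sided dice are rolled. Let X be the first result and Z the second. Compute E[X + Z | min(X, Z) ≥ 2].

Outcomes with min(X, Z) ≥ 2: (2,2), (2,3), (2,4), (3,2), (3,3), (3,4), (4,2), (4,3), (4,4), each with probability 1/16.
E[X + Z | min(X, Z) ≥ 2] = (4 + 5 + 6 + 5 + 6 + 7 + 6 + 7 + 8) / 9 = 6.

6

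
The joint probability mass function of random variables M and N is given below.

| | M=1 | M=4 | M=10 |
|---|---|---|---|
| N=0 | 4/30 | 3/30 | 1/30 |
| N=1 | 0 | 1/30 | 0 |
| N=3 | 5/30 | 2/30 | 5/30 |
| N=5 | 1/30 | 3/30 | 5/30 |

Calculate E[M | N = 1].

4

P(N = 1) = 1/30.
Σ M·P over the event = 4·(1/30) = 2/15.
E[M | N = 1] = (2/15) / (1/30) = 4.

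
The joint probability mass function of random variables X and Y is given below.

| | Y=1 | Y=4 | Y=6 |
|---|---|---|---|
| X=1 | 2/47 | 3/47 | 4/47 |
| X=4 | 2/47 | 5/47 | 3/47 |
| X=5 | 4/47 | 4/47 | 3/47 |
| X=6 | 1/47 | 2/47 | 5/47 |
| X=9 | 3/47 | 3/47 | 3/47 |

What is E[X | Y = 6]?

44/9

P(Y = 6) = 18/47.
Σ X·P over the event = 1·(4/47) + 4·(3/47) + 5·(3/47) + 6·(5/47) + 9·(3/47) = 88/47.
E[X | Y = 6] = (88/47) / (18/47) = 44/9.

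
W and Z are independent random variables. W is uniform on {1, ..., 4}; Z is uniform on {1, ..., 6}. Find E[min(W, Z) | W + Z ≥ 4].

47/21

P(W + Z ≥ 4) = 7/8.
Summing min(W,Z)·P(x,y) over outcomes with W + Z ≥ 4 gives 47/24.
E[min(W, Z) | W + Z ≥ 4] = (47/24) / (7/8) = 47/21.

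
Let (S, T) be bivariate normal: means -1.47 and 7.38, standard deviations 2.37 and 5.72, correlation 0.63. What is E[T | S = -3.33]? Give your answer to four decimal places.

E[T | S=x] = μ_T + ρ(σ_T/σ_S)(x − μ_S) for jointly normal variables.
E[T | S=-3.33] = 7.38 + (0.63)·(5.72/2.37)·(-3.33 − (-1.47)) = 7.38 + (1.5205)·(-1.86) = 4.5519.

4.5519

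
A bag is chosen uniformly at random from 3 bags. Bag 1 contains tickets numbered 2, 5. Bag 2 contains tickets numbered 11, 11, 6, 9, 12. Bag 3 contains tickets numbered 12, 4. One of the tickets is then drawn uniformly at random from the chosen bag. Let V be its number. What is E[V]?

71/10

E[V | bag 1] = (2+5)/2 = 7/2.
E[V | bag 2] = (11+11+6+9+12)/5 = 49/5.
E[V | bag 3] = (12+4)/2 = 8.
By the law of total expectation,
E[V] = (1/3)·(7/2) + (1/3)·(49/5) + (1/3)·(8) = 71/10.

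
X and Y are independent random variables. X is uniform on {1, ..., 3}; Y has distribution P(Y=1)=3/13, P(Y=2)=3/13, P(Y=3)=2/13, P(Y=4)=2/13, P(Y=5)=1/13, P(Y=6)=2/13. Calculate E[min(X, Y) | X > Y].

4/3

P(X > Y) = 3/13.
Summing min(X,Y)·P(x,y) over outcomes with X > Y gives 4/13.
E[min(X, Y) | X > Y] = (4/13) / (3/13) = 4/3.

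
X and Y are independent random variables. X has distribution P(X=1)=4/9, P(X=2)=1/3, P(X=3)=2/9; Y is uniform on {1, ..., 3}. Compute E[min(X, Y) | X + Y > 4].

16/7

P(X + Y > 4) = 7/27.
Summing min(X,Y)·P(x,y) over outcomes with X + Y > 4 gives 16/27.
E[min(X, Y) | X + Y > 4] = (16/27) / (7/27) = 16/7.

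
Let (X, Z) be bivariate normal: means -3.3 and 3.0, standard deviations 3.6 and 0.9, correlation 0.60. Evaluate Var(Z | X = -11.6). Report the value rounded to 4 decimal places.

For a bivariate normal, Var(Z | X=x) = σ_Z²(1 − ρ²).
Var(Z | X=-11.6) = (0.9)²·(1 − (0.60)²) = 0.81·0.64 = 0.5184.

0.5184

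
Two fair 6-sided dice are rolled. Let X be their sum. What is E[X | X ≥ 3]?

50/7

P(X ≥ 3) = 35/36.
E[X | X ≥ 3] = (125/18) / (35/36) = 50/7.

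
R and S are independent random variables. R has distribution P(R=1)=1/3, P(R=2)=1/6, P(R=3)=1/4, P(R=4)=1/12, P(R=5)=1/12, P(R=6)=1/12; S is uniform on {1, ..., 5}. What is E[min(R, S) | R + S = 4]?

P(R + S = 4) = 3/20.
Summing min(R,S)·P(x,y) over outcomes with R + S = 4 gives 11/60.
E[min(R, S) | R + S = 4] = (11/60) / (3/20) = 11/9.

11/9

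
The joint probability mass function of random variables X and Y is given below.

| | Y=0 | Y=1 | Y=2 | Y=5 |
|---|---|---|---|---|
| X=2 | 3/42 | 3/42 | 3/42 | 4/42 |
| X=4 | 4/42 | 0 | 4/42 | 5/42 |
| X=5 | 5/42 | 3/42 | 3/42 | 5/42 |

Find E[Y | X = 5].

17/8

P(X = 5) = 8/21.
Summing Y·P(X=x,Y=y) over the conditioning event gives 17/21.
E[Y | X = 5] = (17/21) / (8/21) = 17/8.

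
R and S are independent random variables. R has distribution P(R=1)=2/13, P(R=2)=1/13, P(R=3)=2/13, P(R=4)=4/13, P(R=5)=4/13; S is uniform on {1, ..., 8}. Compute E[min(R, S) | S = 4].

P(S = 4) = 1/8.
Summing min(R,S)·P(x,y) over outcomes with S = 4 gives 21/52.
E[min(R, S) | S = 4] = (21/52) / (1/8) = 42/13.

42/13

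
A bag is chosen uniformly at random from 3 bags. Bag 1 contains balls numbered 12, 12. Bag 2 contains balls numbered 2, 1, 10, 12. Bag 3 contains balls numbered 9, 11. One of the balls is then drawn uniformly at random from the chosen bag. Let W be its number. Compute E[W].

E[W | bag 1] = (12+12)/2 = 12.
E[W | bag 2] = (2+1+10+12)/4 = 25/4.
E[W | bag 3] = (9+11)/2 = 10.
By the law of total expectation,
E[W] = (1/3)·(12) + (1/3)·(25/4) + (1/3)·(10) = 113/12.

113/12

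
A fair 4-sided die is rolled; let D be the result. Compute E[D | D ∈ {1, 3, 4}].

P(D ∈ {1, 3, 4}) = 3/4.
Σ over the event: 1·1/4 + 3·1/4 + 4·1/4 = 2.
E[D | D ∈ {1, 3, 4}] = (2) / (3/4) = 8/3.

8/3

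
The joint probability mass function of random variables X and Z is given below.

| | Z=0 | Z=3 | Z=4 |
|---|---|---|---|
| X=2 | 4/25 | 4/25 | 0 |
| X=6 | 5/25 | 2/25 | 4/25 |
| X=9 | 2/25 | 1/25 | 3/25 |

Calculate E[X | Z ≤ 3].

P(Z ≤ 3) = 18/25.
Σ X·P over the event = 2·(4/25) + 2·(4/25) + 6·(5/25) + 6·(2/25) + 9·(2/25) + 9·(1/25) = 17/5.
E[X | Z ≤ 3] = (17/5) / (18/25) = 85/18.

85/18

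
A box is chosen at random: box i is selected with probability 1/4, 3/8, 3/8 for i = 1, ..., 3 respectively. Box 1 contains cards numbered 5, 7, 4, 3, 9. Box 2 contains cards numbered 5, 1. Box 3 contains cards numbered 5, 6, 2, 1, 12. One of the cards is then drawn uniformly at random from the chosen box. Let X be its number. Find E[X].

E[X | box 1] = (5+7+4+3+9)/5 = 28/5.
E[X | box 2] = (5+1)/2 = 3.
E[X | box 3] = (5+6+2+1+12)/5 = 26/5.
E[X] = (1/4)·(28/5) + (3/8)·(3) + (3/8)·(26/5) = 179/40.

179/40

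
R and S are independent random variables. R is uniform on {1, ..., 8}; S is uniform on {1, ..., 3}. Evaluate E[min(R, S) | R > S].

17/9

P(R > S) = 3/4.
Summing min(R,S)·P(x,y) over outcomes with R > S gives 17/12.
E[min(R, S) | R > S] = (17/12) / (3/4) = 17/9.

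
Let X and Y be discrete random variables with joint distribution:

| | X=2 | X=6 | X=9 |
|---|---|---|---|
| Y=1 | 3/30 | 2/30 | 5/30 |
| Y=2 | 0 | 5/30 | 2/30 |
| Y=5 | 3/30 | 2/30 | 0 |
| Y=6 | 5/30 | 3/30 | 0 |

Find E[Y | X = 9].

P(X = 9) = 7/30.
Σ Y·P over the event = 1·(5/30) + 2·(2/30) = 3/10.
E[Y | X = 9] = (3/10) / (7/30) = 9/7.

9/7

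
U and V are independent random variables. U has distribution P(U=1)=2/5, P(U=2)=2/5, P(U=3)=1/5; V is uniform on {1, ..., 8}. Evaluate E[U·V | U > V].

P(U > V) = 1/10.
Summing UV·P(x,y) over outcomes with U > V gives 13/40.
E[U·V | U > V] = (13/40) / (1/10) = 13/4.

13/4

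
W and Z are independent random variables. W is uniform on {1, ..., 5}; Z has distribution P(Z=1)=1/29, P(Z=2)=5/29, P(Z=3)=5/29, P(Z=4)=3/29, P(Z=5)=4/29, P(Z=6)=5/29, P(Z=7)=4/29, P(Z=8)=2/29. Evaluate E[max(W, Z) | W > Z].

P(W > Z) = 32/145.
Summing max(W,Z)·P(x,y) over outcomes with W > Z gives 134/145.
E[max(W, Z) | W > Z] = (134/145) / (32/145) = 67/16.

67/16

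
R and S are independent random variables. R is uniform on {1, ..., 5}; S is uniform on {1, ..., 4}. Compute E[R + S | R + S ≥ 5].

45/7

P(R + S ≥ 5) = 7/10.
Summing (R+S)·P(x,y) over outcomes with R + S ≥ 5 gives 9/2.
E[R + S | R + S ≥ 5] = (9/2) / (7/10) = 45/7.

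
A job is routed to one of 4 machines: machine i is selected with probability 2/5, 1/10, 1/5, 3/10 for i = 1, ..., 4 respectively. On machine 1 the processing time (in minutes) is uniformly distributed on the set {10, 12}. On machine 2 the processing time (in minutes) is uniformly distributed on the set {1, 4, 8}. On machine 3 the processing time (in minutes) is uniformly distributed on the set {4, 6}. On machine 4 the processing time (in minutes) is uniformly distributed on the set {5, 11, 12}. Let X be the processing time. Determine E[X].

259/30

E[X | machine 1] = (10+12)/2 = 11.
E[X | machine 2] = (1+4+8)/3 = 13/3.
E[X | machine 3] = (4+6)/2 = 5.
E[X | machine 4] = (5+11+12)/3 = 28/3.
E[X] = (2/5)·(11) + (1/10)·(13/3) + (1/5)·(5) + (3/10)·(28/3) = 259/30.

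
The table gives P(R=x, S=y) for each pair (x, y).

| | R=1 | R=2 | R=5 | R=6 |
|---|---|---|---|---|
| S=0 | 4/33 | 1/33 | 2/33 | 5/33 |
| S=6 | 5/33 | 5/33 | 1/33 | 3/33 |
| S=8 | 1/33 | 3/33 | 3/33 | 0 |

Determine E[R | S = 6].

19/7

P(S = 6) = 14/33.
Σ R·P over the event = 1·(5/33) + 2·(5/33) + 5·(1/33) + 6·(3/33) = 38/33.
E[R | S = 6] = (38/33) / (14/33) = 19/7.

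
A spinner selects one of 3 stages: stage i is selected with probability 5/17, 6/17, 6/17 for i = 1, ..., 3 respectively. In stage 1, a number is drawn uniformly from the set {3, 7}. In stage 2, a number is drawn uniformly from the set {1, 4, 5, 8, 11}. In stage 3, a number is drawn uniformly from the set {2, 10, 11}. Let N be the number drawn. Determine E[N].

529/85

E[N | stage 1] = (3+7)/2 = 5.
E[N | stage 2] = (1+4+5+8+11)/5 = 29/5.
E[N | stage 3] = (2+10+11)/3 = 23/3.
E[N] = (5/17)·(5) + (6/17)·(29/5) + (6/17)·(23/3) = 529/85.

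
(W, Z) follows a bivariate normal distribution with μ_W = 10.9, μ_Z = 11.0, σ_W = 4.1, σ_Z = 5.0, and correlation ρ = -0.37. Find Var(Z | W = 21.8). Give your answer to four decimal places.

21.5775

The conditional variance in a bivariate normal is σ_Z²(1 − ρ²), independent of x.
Var(Z | W=21.8) = (5.0)²·(1 − (-0.37)²) = 25·0.8631 = 21.5775.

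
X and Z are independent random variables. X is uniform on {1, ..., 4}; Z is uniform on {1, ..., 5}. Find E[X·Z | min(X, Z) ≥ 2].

P(min(X, Z) ≥ 2) = 3/5.
Summing XZ·P(x,y) over outcomes with min(X, Z) ≥ 2 gives 63/10.
E[X·Z | min(X, Z) ≥ 2] = (63/10) / (3/5) = 21/2.

21/2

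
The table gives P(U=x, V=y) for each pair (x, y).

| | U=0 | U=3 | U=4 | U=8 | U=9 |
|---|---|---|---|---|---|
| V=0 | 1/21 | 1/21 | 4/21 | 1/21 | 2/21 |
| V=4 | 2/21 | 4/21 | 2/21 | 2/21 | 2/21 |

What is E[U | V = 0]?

P(V = 0) = 3/7.
Σ U·P over the event = 0·(1/21) + 3·(1/21) + 4·(4/21) + 8·(1/21) + 9·(2/21) = 15/7.
E[U | V = 0] = (15/7) / (3/7) = 5.

5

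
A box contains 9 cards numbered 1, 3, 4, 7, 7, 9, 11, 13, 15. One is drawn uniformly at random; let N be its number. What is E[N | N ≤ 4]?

8/3

P(N ≤ 4) = 1/3.
Σ over the event: 1·1/9 + 3·1/9 + 4·1/9 = 8/9.
E[N | N ≤ 4] = (8/9) / (1/3) = 8/3.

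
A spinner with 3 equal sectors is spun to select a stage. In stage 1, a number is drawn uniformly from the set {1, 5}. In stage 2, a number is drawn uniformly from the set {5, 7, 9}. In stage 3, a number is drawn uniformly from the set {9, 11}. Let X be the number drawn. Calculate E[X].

20/3

E[X | stage 1] = (1+5)/2 = 3.
E[X | stage 2] = (5+7+9)/3 = 7.
E[X | stage 3] = (9+11)/2 = 10.
By the law of total expectation,
E[X] = (1/3)·(3) + (1/3)·(7) + (1/3)·(10) = 20/3.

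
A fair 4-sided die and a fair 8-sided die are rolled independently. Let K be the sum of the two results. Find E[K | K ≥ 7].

P(K ≥ 7) = 9/16.
Σ over the event: 7·1/8 + 8·1/8 + 9·1/8 + 10·3/32 + 11·1/16 + 12·1/32 = 5.
E[K | K ≥ 7] = (5) / (9/16) = 80/9.

80/9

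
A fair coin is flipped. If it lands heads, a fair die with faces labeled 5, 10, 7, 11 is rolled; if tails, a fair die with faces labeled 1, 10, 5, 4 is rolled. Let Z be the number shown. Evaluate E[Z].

E[Z | heads] = (5+10+7+11)/4 = 33/4.
E[Z | tails] = (1+10+5+4)/4 = 5.
E[Z] = (1/2)·(33/4) + (1/2)·(5) = 53/8.

53/8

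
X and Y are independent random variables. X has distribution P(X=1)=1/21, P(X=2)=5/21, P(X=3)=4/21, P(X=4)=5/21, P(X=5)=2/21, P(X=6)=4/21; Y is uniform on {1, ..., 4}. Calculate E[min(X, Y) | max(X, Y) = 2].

P(max(X, Y) = 2) = 11/84.
Summing min(X,Y)·P(x,y) over outcomes with max(X, Y) = 2 gives 4/21.
E[min(X, Y) | max(X, Y) = 2] = (4/21) / (11/84) = 16/11.

16/11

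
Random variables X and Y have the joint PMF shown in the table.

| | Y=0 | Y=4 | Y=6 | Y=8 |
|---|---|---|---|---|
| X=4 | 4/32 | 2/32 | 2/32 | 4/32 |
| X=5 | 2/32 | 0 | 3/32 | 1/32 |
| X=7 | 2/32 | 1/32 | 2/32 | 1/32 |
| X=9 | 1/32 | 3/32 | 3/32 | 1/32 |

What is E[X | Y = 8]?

37/7

P(Y = 8) = 7/32.
Σ X·P over the event = 4·(4/32) + 5·(1/32) + 7·(1/32) + 9·(1/32) = 37/32.
E[X | Y = 8] = (37/32) / (7/32) = 37/7.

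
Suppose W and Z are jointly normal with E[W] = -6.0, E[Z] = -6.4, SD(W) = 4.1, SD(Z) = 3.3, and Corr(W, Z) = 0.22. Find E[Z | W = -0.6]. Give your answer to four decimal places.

-5.4438

The regression of Z on W has slope ρ·σ_Z/σ_W and passes through (μ_W, μ_Z).
E[Z | W=-0.6] = -6.4 + (0.22)·(3.3/4.1)·(-0.6 − (-6.0)) = -6.4 + (0.17707)·(5.4) = -5.4438.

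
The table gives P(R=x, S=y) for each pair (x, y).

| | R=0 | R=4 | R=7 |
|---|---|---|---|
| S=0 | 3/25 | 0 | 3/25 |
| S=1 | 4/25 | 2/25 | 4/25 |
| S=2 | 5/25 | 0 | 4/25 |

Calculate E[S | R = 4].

1

P(R = 4) = 2/25.
Σ S·P over the event = 1·(2/25) = 2/25.
E[S | R = 4] = (2/25) / (2/25) = 1.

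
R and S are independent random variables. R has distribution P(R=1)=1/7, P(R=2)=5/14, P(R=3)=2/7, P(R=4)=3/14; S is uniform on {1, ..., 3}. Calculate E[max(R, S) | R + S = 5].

P(R + S = 5) = 2/7.
Summing max(R,S)·P(x,y) over outcomes with R + S = 5 gives 13/14.
E[max(R, S) | R + S = 5] = (13/14) / (2/7) = 13/4.

13/4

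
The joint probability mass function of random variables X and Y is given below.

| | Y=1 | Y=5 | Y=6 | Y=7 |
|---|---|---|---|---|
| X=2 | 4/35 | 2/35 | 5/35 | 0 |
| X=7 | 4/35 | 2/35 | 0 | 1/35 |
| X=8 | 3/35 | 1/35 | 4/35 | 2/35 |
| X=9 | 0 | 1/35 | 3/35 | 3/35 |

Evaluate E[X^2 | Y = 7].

P(Y = 7) = 6/35.
Σ X^2·P over the event = 49·(1/35) + 64·(2/35) + 81·(3/35) = 12.
E[X^2 | Y = 7] = (12) / (6/35) = 70.

70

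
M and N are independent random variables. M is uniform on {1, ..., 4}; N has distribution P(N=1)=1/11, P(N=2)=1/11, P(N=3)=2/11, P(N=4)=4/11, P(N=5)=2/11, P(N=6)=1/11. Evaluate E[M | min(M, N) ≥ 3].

7/2

P(min(M, N) ≥ 3) = 9/22.
Summing M·P(x,y) over outcomes with min(M, N) ≥ 3 gives 63/44.
E[M | min(M, N) ≥ 3] = (63/44) / (9/22) = 7/2.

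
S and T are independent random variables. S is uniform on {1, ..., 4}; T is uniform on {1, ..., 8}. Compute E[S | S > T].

10/3

Outcomes with S > T: (2,1), (3,1), (3,2), (4,1), (4,2), (4,3), each with probability 1/32.
E[S | S > T] = (2 + 3 + 3 + 4 + 4 + 4) / 6 = 10/3.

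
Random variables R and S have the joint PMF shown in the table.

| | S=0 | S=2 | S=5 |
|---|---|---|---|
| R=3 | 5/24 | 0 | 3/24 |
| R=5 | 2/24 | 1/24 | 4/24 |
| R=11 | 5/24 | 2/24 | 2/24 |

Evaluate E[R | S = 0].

20/3

P(S = 0) = 1/2.
Σ R·P over the event = 3·(5/24) + 5·(2/24) + 11·(5/24) = 10/3.
E[R | S = 0] = (10/3) / (1/2) = 20/3.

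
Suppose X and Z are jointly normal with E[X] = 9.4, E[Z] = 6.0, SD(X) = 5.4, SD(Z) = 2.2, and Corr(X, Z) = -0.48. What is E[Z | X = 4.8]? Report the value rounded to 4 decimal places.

6.8996

The regression of Z on X has slope ρ·σ_Z/σ_X and passes through (μ_X, μ_Z).
E[Z | X=4.8] = 6.0 + (-0.48)·(2.2/5.4)·(4.8 − (9.4)) = 6.0 + (-0.19556)·(-4.6) = 6.8996.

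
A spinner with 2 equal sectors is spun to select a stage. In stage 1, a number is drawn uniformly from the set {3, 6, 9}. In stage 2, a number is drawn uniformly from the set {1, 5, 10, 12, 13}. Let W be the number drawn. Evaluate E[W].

E[W | stage 1] = (3+6+9)/3 = 6.
E[W | stage 2] = (1+5+10+12+13)/5 = 41/5.
By the law of total expectation,
E[W] = (1/2)·(6) + (1/2)·(41/5) = 71/10.

71/10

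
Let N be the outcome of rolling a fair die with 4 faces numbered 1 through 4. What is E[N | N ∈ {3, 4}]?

7/2

P(N ∈ {3, 4}) = 1/2.
Σ over the event: 3·1/4 + 4·1/4 = 7/4.
E[N | N ∈ {3, 4}] = (7/4) / (1/2) = 7/2.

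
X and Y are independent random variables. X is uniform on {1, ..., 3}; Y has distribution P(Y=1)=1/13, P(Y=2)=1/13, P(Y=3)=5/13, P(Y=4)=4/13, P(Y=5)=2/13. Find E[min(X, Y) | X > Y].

P(X > Y) = 1/13.
Summing min(X,Y)·P(x,y) over outcomes with X > Y gives 4/39.
E[min(X, Y) | X > Y] = (4/39) / (1/13) = 4/3.

4/3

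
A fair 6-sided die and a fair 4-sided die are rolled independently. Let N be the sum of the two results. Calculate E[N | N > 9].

10

P(N > 9) = 1/24.
Σ over the event: 10·1/24 = 5/12.
E[N | N > 9] = (5/12) / (1/24) = 10.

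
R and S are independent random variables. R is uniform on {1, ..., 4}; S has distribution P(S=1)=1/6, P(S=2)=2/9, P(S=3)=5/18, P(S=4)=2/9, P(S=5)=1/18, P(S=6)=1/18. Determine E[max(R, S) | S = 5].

P(S = 5) = 1/18.
Summing max(R,S)·P(x,y) over outcomes with S = 5 gives 5/18.
E[max(R, S) | S = 5] = (5/18) / (1/18) = 5.

5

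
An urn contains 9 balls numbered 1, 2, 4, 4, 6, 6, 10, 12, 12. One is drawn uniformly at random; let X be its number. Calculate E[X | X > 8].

P(X > 8) = 1/3.
Σ over the event: 10·1/9 + 12·2/9 = 34/9.
E[X | X > 8] = (34/9) / (1/3) = 34/3.

34/3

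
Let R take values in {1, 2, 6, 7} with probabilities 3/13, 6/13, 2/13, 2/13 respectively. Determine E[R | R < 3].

P(R < 3) = 9/13.
Σ over the event: 1·3/13 + 2·6/13 = 15/13.
E[R | R < 3] = (15/13) / (9/13) = 5/3.

5/3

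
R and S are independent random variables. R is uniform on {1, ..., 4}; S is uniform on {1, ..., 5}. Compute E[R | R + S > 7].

P(R + S > 7) = 3/20.
Summing R·P(x,y) over outcomes with R + S > 7 gives 11/20.
E[R | R + S > 7] = (11/20) / (3/20) = 11/3.

11/3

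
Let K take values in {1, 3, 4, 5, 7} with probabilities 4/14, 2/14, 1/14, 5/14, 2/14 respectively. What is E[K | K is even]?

4

P(K is even) = 1/14.
Σ over the event: 4·1/14 = 2/7.
E[K | K is even] = (2/7) / (1/14) = 4.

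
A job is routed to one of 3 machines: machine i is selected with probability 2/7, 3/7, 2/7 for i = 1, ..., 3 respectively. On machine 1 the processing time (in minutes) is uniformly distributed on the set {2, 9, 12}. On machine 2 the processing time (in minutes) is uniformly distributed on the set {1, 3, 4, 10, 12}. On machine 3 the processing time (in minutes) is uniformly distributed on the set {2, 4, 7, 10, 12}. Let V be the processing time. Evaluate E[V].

E[V | machine 1] = (2+9+12)/3 = 23/3.
E[V | machine 2] = (1+3+4+10+12)/5 = 6.
E[V | machine 3] = (2+4+7+10+12)/5 = 7.
By the law of total expectation,
E[V] = (2/7)·(23/3) + (3/7)·(6) + (2/7)·(7) = 142/21.

142/21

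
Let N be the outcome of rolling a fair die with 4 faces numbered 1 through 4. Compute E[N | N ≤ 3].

2

Given N ≤ 3, N is equally likely to be any of {1, 2, 3}.
E[N | N ≤ 3] = (1 + 2 + 3) / 3 = 2.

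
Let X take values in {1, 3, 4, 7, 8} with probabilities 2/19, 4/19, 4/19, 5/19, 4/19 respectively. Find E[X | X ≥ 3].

95/17

P(X ≥ 3) = 17/19.
Σ over the event: 3·4/19 + 4·4/19 + 7·5/19 + 8·4/19 = 5.
E[X | X ≥ 3] = (5) / (17/19) = 95/17.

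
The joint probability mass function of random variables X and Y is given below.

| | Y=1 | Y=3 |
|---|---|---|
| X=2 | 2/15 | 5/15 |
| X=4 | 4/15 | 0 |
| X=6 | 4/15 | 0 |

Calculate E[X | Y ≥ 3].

P(Y ≥ 3) = 1/3.
Σ X·P over the event = 2·(5/15) = 2/3.
E[X | Y ≥ 3] = (2/3) / (1/3) = 2.

2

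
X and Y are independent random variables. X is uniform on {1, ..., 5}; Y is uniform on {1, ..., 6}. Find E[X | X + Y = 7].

3

Outcomes with X + Y = 7: (1,6), (2,5), (3,4), (4,3), (5,2), each with probability 1/30.
E[X | X + Y = 7] = (1 + 2 + 3 + 4 + 5) / 5 = 3.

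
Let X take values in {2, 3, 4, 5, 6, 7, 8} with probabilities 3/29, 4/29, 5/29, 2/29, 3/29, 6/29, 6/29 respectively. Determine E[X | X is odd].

P(X is odd) = 12/29.
Σ over the event: 3·4/29 + 5·2/29 + 7·6/29 = 64/29.
E[X | X is odd] = (64/29) / (12/29) = 16/3.

16/3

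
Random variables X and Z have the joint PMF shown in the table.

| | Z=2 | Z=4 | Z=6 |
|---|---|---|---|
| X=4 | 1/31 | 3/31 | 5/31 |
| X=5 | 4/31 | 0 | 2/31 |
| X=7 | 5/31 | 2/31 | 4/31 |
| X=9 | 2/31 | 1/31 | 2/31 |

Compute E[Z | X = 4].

44/9

P(X = 4) = 9/31.
Summing Z·P(X=x,Z=y) over the conditioning event gives 44/31.
E[Z | X = 4] = (44/31) / (9/31) = 44/9.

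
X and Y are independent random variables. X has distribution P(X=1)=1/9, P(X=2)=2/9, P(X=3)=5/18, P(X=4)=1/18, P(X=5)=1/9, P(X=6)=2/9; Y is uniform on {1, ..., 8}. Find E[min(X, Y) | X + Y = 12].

P(X + Y = 12) = 7/144.
Summing min(X,Y)·P(x,y) over outcomes with X + Y = 12 gives 19/72.
E[min(X, Y) | X + Y = 12] = (19/72) / (7/144) = 38/7.

38/7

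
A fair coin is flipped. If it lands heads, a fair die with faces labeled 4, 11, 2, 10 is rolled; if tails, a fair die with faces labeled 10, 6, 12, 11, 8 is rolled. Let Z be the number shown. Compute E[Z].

E[Z | heads] = (4+11+2+10)/4 = 27/4.
E[Z | tails] = (10+6+12+11+8)/5 = 47/5.
By the law of total expectation,
E[Z] = (1/2)·(27/4) + (1/2)·(47/5) = 323/40.

323/40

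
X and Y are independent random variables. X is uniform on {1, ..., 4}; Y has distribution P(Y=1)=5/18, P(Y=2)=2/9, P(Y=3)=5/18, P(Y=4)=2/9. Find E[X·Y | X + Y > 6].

172/13

P(X + Y > 6) = 13/72.
Summing XY·P(x,y) over outcomes with X + Y > 6 gives 43/18.
E[X·Y | X + Y > 6] = (43/18) / (13/72) = 172/13.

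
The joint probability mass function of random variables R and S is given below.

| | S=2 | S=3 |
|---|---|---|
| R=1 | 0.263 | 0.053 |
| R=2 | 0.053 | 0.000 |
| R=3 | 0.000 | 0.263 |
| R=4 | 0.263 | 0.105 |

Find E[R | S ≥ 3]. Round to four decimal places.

P(S ≥ 3) = 0.421.
Summing R·P(R=x,S=y) over the conditioning event gives 1.262.
E[R | S ≥ 3] = (1.262) / (0.421) = 2.9976.

2.9976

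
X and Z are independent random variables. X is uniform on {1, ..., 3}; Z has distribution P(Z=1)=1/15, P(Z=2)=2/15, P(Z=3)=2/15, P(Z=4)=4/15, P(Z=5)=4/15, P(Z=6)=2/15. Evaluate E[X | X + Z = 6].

P(X + Z = 6) = 2/9.
Summing X·P(x,y) over outcomes with X + Z = 6 gives 2/5.
E[X | X + Z = 6] = (2/5) / (2/9) = 9/5.

9/5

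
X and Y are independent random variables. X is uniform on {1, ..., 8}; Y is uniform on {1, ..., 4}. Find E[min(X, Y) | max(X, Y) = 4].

16/7

Outcomes with max(X, Y) = 4: (1,4), (2,4), (3,4), (4,1), (4,2), (4,3), (4,4), each with probability 1/32.
E[min(X, Y) | max(X, Y) = 4] = (1 + 2 + 3 + 1 + 2 + 3 + 4) / 7 = 16/7.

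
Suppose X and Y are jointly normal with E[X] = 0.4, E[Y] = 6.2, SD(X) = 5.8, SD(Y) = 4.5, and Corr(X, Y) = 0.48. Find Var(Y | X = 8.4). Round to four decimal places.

15.5844

Var(Y | X=x) = (1 − ρ²)·σ_Y².
Var(Y | X=8.4) = (4.5)²·(1 − (0.48)²) = 20.25·0.7696 = 15.5844.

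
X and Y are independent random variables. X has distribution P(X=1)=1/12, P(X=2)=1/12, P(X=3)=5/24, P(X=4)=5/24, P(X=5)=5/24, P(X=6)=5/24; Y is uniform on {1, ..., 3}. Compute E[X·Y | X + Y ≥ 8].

15

P(X + Y ≥ 8) = 5/24.
Summing XY·P(x,y) over outcomes with X + Y ≥ 8 gives 25/8.
E[X·Y | X + Y ≥ 8] = (25/8) / (5/24) = 15.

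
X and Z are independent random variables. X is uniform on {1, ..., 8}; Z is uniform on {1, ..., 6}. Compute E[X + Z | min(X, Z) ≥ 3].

10

P(min(X, Z) ≥ 3) = 1/2.
Summing (X+Z)·P(x,y) over outcomes with min(X, Z) ≥ 3 gives 5.
E[X + Z | min(X, Z) ≥ 3] = (5) / (1/2) = 10.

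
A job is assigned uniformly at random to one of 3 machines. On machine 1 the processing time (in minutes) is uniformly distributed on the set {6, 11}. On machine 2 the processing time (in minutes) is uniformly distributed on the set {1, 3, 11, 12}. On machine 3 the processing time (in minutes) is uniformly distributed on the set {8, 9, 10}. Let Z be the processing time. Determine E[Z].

E[Z | machine 1] = (6+11)/2 = 17/2.
E[Z | machine 2] = (1+3+11+12)/4 = 27/4.
E[Z | machine 3] = (8+9+10)/3 = 9.
E[Z] = (1/3)·(17/2) + (1/3)·(27/4) + (1/3)·(9) = 97/12.

97/12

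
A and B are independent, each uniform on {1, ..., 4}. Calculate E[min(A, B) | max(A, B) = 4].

P(max(A, B) = 4) = 7/16.
Summing min(A,B)·P(x,y) over outcomes with max(A, B) = 4 gives 1.
E[min(A, B) | max(A, B) = 4] = (1) / (7/16) = 16/7.

16/7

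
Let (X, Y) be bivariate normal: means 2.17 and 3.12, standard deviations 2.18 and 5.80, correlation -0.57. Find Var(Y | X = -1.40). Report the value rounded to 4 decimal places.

22.7104

The conditional variance in a bivariate normal is σ_Y²(1 − ρ²), independent of x.
Var(Y | X=-1.40) = (5.80)²·(1 − (-0.57)²) = 33.64·0.6751 = 22.7104.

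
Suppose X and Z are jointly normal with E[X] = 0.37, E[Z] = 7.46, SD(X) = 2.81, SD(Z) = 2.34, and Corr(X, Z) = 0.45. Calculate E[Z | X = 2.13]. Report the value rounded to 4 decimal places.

8.1195

For a bivariate normal, E[Z | X=x] = μ_Z + ρ·(σ_Z/σ_X)·(x − μ_X).
E[Z | X=2.13] = 7.46 + (0.45)·(2.34/2.81)·(2.13 − (0.37)) = 7.46 + (0.37473)·(1.76) = 8.1195.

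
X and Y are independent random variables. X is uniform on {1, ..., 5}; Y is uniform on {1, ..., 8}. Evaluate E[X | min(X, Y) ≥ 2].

P(min(X, Y) ≥ 2) = 7/10.
Summing X·P(x,y) over outcomes with min(X, Y) ≥ 2 gives 49/20.
E[X | min(X, Y) ≥ 2] = (49/20) / (7/10) = 7/2.

7/2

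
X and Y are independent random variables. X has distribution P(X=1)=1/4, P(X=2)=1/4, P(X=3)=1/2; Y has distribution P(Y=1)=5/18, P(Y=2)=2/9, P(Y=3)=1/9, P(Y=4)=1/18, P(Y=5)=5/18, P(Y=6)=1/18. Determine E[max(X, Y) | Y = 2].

P(Y = 2) = 2/9.
Summing max(X,Y)·P(x,y) over outcomes with Y = 2 gives 5/9.
E[max(X, Y) | Y = 2] = (5/9) / (2/9) = 5/2.

5/2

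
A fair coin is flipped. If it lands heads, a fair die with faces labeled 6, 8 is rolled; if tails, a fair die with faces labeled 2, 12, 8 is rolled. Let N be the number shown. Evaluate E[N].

E[N | heads] = (6+8)/2 = 7.
E[N | tails] = (2+12+8)/3 = 22/3.
By the law of total expectation,
E[N] = (1/2)·(7) + (1/2)·(22/3) = 43/6.

43/6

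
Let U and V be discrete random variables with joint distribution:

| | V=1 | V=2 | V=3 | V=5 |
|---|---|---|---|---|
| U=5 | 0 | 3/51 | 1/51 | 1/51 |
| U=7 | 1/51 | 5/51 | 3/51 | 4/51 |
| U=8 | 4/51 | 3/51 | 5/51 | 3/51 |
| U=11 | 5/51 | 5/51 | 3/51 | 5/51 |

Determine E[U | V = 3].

P(V = 3) = 4/17.
Σ U·P over the event = 5·(1/51) + 7·(3/51) + 8·(5/51) + 11·(3/51) = 33/17.
E[U | V = 3] = (33/17) / (4/17) = 33/4.

33/4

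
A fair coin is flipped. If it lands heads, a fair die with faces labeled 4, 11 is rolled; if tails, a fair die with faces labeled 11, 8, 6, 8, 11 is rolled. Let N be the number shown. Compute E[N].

163/20

E[N | heads] = (4+11)/2 = 15/2.
E[N | tails] = (11+8+6+8+11)/5 = 44/5.
E[N] = (1/2)·(15/2) + (1/2)·(44/5) = 163/20.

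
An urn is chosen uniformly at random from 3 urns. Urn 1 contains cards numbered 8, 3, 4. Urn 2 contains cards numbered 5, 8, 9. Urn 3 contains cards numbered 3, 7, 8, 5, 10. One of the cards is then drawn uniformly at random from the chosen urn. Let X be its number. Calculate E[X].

E[X | urn 1] = (8+3+4)/3 = 5.
E[X | urn 2] = (5+8+9)/3 = 22/3.
E[X | urn 3] = (3+7+8+5+10)/5 = 33/5.
By the law of total expectation,
E[X] = (1/3)·(5) + (1/3)·(22/3) + (1/3)·(33/5) = 284/45.

284/45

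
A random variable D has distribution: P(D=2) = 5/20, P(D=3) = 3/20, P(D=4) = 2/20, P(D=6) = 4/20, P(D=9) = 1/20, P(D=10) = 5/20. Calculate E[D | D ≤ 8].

P(D ≤ 8) = 7/10.
Σ over the event: 2·1/4 + 3·3/20 + 4·1/10 + 6·1/5 = 51/20.
E[D | D ≤ 8] = (51/20) / (7/10) = 51/14.

51/14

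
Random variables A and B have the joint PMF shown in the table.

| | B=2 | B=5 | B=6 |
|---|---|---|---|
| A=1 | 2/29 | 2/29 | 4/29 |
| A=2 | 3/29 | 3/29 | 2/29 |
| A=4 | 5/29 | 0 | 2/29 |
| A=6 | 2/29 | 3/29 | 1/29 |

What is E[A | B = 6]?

22/9

P(B = 6) = 9/29.
Σ A·P over the event = 1·(4/29) + 2·(2/29) + 4·(2/29) + 6·(1/29) = 22/29.
E[A | B = 6] = (22/29) / (9/29) = 22/9.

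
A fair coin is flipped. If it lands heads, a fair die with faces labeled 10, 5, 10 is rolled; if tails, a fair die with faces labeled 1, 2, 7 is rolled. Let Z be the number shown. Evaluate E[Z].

E[Z | heads] = (10+5+10)/3 = 25/3.
E[Z | tails] = (1+2+7)/3 = 10/3.
E[Z] = (1/2)·(25/3) + (1/2)·(10/3) = 35/6.

35/6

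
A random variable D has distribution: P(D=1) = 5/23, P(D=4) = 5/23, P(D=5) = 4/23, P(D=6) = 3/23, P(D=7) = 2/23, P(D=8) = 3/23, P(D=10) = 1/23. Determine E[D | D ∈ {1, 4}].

P(D ∈ {1, 4}) = 10/23.
Σ over the event: 1·5/23 + 4·5/23 = 25/23.
E[D | D ∈ {1, 4}] = (25/23) / (10/23) = 5/2.

5/2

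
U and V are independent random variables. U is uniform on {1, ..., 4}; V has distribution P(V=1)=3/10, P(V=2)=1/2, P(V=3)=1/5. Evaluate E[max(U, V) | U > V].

10/3

P(U > V) = 21/40.
Summing max(U,V)·P(x,y) over outcomes with U > V gives 7/4.
E[max(U, V) | U > V] = (7/4) / (21/40) = 10/3.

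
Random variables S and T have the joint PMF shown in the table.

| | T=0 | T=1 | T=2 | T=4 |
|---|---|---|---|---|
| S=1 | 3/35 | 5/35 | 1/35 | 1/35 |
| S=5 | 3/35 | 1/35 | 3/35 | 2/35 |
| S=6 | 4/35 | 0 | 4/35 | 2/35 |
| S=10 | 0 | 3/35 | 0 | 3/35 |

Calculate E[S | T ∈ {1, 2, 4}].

P(T ∈ {1, 2, 4}) = 5/7.
Summing S·P(S=x,T=y) over the conditioning event gives 19/5.
E[S | T ∈ {1, 2, 4}] = (19/5) / (5/7) = 133/25.

133/25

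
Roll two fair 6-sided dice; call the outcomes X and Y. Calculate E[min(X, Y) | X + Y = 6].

9/5

P(X + Y = 6) = 5/36.
Summing min(X,Y)·P(x,y) over outcomes with X + Y = 6 gives 1/4.
E[min(X, Y) | X + Y = 6] = (1/4) / (5/36) = 9/5.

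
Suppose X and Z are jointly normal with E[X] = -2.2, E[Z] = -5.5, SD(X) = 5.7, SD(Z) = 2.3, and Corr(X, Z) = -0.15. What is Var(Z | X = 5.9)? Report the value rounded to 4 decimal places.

For a bivariate normal, Var(Z | X=x) = σ_Z²(1 − ρ²).
Var(Z | X=5.9) = (2.3)²·(1 − (-0.15)²) = 5.29·0.9775 = 5.1710.

5.1710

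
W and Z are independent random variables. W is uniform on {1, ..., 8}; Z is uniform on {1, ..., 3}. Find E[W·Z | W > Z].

P(W > Z) = 3/4.
Summing WZ·P(x,y) over outcomes with W > Z gives 191/24.
E[W·Z | W > Z] = (191/24) / (3/4) = 191/18.

191/18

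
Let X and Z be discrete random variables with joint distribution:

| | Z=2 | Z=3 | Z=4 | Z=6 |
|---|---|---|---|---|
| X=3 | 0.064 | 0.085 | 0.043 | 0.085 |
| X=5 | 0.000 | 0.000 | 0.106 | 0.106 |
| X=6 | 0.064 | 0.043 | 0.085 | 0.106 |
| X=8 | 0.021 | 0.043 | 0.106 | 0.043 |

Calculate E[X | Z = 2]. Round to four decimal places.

P(Z = 2) = 0.149.
Σ X·P over the event = 3·(0.064) + 6·(0.064) + 8·(0.021) = 0.744.
E[X | Z = 2] = (0.744) / (0.149) = 4.9933.

4.9933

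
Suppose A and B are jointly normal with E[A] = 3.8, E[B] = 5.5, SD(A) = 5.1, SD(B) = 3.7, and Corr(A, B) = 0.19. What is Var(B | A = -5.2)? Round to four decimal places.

13.1958

The conditional variance in a bivariate normal is σ_B²(1 − ρ²), independent of x.
Var(B | A=-5.2) = (3.7)²·(1 − (0.19)²) = 13.69·0.9639 = 13.1958.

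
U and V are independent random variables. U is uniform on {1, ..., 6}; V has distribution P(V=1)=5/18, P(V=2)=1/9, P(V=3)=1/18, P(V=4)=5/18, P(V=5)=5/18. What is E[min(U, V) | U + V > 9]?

14/3

P(U + V > 9) = 5/36.
Summing min(U,V)·P(x,y) over outcomes with U + V > 9 gives 35/54.
E[min(U, V) | U + V > 9] = (35/54) / (5/36) = 14/3.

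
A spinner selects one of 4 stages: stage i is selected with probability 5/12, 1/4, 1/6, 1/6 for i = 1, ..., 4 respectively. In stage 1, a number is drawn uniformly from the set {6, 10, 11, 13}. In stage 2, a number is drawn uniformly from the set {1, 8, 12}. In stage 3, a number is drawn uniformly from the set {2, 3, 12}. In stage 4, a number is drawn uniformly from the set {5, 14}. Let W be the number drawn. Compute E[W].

76/9

E[W | stage 1] = (6+10+11+13)/4 = 10.
E[W | stage 2] = (1+8+12)/3 = 7.
E[W | stage 3] = (2+3+12)/3 = 17/3.
E[W | stage 4] = (5+14)/2 = 19/2.
By the law of total expectation,
E[W] = (5/12)·(10) + (1/4)·(7) + (1/6)·(17/3) + (1/6)·(19/2) = 76/9.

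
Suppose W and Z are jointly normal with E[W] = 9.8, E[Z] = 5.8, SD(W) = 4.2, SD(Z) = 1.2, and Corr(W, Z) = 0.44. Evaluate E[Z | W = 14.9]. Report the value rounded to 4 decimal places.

6.4411

For a bivariate normal, E[Z | W=x] = μ_Z + ρ·(σ_Z/σ_W)·(x − μ_W).
E[Z | W=14.9] = 5.8 + (0.44)·(1.2/4.2)·(14.9 − (9.8)) = 5.8 + (0.12571)·(5.1) = 6.4411.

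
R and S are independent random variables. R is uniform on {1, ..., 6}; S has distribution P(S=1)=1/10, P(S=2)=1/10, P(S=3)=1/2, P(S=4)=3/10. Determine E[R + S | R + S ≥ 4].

P(R + S ≥ 4) = 19/20.
Summing (R+S)·P(x,y) over outcomes with R + S ≥ 4 gives 191/30.
E[R + S | R + S ≥ 4] = (191/30) / (19/20) = 382/57.

382/57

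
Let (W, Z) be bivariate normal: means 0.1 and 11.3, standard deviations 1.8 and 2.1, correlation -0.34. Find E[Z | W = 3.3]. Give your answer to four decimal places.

E[Z | W=x] = μ_Z + ρ(σ_Z/σ_W)(x − μ_W) for jointly normal variables.
E[Z | W=3.3] = 11.3 + (-0.34)·(2.1/1.8)·(3.3 − (0.1)) = 11.3 + (-0.39667)·(3.2) = 10.0307.

10.0307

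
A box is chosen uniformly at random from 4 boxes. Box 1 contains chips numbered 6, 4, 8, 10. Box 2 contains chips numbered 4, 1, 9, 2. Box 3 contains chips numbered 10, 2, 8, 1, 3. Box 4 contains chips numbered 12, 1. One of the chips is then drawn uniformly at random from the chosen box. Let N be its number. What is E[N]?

E[N | box 1] = (6+4+8+10)/4 = 7.
E[N | box 2] = (4+1+9+2)/4 = 4.
E[N | box 3] = (10+2+8+1+3)/5 = 24/5.
E[N | box 4] = (12+1)/2 = 13/2.
By the law of total expectation,
E[N] = (1/4)·(7) + (1/4)·(4) + (1/4)·(24/5) + (1/4)·(13/2) = 223/40.

223/40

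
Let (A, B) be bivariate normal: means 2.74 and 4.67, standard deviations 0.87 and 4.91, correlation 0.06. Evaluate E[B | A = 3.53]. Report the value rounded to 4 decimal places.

4.9375

E[B | A=x] = μ_B + ρ(σ_B/σ_A)(x − μ_A) for jointly normal variables.
E[B | A=3.53] = 4.67 + (0.06)·(4.91/0.87)·(3.53 − (2.74)) = 4.67 + (0.33862)·(0.79) = 4.9375.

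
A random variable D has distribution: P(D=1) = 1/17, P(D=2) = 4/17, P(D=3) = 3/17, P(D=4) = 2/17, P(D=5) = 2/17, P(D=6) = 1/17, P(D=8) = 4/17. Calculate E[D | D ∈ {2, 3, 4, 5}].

35/11

P(D ∈ {2, 3, 4, 5}) = 11/17.
Σ over the event: 2·4/17 + 3·3/17 + 4·2/17 + 5·2/17 = 35/17.
E[D | D ∈ {2, 3, 4, 5}] = (35/17) / (11/17) = 35/11.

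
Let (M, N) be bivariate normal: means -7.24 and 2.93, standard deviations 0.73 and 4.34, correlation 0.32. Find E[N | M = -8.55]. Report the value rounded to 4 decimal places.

0.4378

For a bivariate normal, E[N | M=x] = μ_N + ρ·(σ_N/σ_M)·(x − μ_M).
E[N | M=-8.55] = 2.93 + (0.32)·(4.34/0.73)·(-8.55 − (-7.24)) = 2.93 + (1.90247)·(-1.31) = 0.4378.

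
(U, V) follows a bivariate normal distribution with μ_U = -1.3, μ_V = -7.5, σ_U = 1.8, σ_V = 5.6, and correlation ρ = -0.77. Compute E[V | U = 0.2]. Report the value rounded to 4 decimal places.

-11.0933

For a bivariate normal, E[V | U=x] = μ_V + ρ·(σ_V/σ_U)·(x − μ_U).
E[V | U=0.2] = -7.5 + (-0.77)·(5.6/1.8)·(0.2 − (-1.3)) = -7.5 + (-2.39556)·(1.5) = -11.0933.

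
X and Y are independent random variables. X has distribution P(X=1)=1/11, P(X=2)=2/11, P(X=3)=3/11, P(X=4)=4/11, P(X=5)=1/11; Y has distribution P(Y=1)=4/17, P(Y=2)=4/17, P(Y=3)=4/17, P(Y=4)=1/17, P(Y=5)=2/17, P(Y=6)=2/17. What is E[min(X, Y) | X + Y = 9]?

18/5

P(X + Y = 9) = 15/187.
Summing min(X,Y)·P(x,y) over outcomes with X + Y = 9 gives 54/187.
E[min(X, Y) | X + Y = 9] = (54/187) / (15/187) = 18/5.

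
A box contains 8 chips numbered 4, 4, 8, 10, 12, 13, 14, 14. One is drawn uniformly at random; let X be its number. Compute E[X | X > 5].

71/6

P(X > 5) = 3/4.
Σ over the event: 8·1/8 + 10·1/8 + 12·1/8 + 13·1/8 + 14·1/4 = 71/8.
E[X | X > 5] = (71/8) / (3/4) = 71/6.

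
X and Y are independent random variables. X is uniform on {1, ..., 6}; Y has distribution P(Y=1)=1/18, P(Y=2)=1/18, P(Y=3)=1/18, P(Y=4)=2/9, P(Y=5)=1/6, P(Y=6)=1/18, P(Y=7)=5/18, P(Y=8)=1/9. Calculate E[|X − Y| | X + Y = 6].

13/5

P(X + Y = 6) = 5/54.
Summing |X−Y|·P(x,y) over outcomes with X + Y = 6 gives 13/54.
E[|X − Y| | X + Y = 6] = (13/54) / (5/54) = 13/5.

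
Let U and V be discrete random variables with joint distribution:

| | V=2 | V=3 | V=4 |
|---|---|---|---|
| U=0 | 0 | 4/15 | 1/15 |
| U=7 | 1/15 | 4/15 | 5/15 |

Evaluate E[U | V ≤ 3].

P(V ≤ 3) = 3/5.
Σ U·P over the event = 0·(4/15) + 7·(1/15) + 7·(4/15) = 7/3.
E[U | V ≤ 3] = (7/3) / (3/5) = 35/9.

35/9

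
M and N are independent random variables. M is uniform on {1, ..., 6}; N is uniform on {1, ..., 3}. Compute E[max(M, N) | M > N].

53/12

P(M > N) = 2/3.
Summing max(M,N)·P(x,y) over outcomes with M > N gives 53/18.
E[max(M, N) | M > N] = (53/18) / (2/3) = 53/12.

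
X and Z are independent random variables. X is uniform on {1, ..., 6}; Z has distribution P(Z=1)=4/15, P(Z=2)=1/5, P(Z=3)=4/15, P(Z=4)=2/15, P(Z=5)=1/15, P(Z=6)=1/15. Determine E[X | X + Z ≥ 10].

38/7

P(X + Z ≥ 10) = 7/90.
Summing X·P(x,y) over outcomes with X + Z ≥ 10 gives 19/45.
E[X | X + Z ≥ 10] = (19/45) / (7/90) = 38/7.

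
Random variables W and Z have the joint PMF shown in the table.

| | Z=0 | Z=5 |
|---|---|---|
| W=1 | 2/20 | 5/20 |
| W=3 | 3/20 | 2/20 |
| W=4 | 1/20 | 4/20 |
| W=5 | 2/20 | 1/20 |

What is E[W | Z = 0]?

25/8

P(Z = 0) = 2/5.
Σ W·P over the event = 1·(2/20) + 3·(3/20) + 4·(1/20) + 5·(2/20) = 5/4.
E[W | Z = 0] = (5/4) / (2/5) = 25/8.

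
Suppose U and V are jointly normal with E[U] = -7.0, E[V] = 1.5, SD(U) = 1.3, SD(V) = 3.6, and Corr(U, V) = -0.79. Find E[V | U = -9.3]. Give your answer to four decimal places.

6.5317

E[V | U=x] = μ_V + ρ(σ_V/σ_U)(x − μ_U) for jointly normal variables.
E[V | U=-9.3] = 1.5 + (-0.79)·(3.6/1.3)·(-9.3 − (-7.0)) = 1.5 + (-2.1877)·(-2.3) = 6.5317.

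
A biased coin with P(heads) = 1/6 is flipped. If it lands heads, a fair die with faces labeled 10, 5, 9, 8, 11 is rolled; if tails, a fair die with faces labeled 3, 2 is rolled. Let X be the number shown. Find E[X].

211/60

E[X | heads] = (10+5+9+8+11)/5 = 43/5.
E[X | tails] = (3+2)/2 = 5/2.
By the law of total expectation,
E[X] = (1/6)·(43/5) + (5/6)·(5/2) = 211/60.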